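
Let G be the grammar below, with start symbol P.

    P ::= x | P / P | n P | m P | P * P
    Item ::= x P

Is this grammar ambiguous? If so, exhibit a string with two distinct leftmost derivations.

Witness: m x * x

Derivation 1: P ⇒ m P ⇒ m P * P ⇒ m x * P ⇒ m x * x
Derivation 2: P ⇒ P * P ⇒ m P * P ⇒ m x * P ⇒ m x * x

Two distinct leftmost derivations for the same string.

Ambiguous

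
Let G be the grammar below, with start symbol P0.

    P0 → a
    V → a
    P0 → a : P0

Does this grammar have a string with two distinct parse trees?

Unambiguous

Only P0 is reachable from P0; ignoring the rest: Right-recursive list with a separator: after each atom, whether the separator follows determines the rule. One parse per string.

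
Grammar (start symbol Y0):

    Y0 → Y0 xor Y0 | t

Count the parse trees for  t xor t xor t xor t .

5

Parse trees for t xor t xor t xor t:
  [Y0 [Y0 t] xor [Y0 [Y0 t] xor [Y0 [Y0 t] xor [Y0 t]]]]
  [Y0 [Y0 t] xor [Y0 [Y0 [Y0 t] xor [Y0 t]] xor [Y0 t]]]
  [Y0 [Y0 [Y0 t] xor [Y0 t]] xor [Y0 [Y0 t] xor [Y0 t]]]
  [Y0 [Y0 [Y0 t] xor [Y0 [Y0 t] xor [Y0 t]]] xor [Y0 t]]
  [Y0 [Y0 [Y0 [Y0 t] xor [Y0 t]] xor [Y0 t]] xor [Y0 t]]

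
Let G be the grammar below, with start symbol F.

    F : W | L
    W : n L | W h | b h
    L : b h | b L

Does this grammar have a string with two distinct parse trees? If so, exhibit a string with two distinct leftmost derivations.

Ambiguous

Witness: b h

Derivation 1: F ⇒ W ⇒ b h
Derivation 2: F ⇒ L ⇒ b h

Two distinct leftmost derivations for the same string.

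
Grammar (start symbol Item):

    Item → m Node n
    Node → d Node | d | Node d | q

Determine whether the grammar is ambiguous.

Ambiguous

Witness: m d d n

Derivation 1: Item ⇒ m Node n ⇒ m d Node n ⇒ m d d n
Derivation 2: Item ⇒ m Node n ⇒ m Node d n ⇒ m d d n

Two distinct leftmost derivations for the same string.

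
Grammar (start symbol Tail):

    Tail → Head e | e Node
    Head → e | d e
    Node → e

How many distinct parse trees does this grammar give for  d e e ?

1

Parse trees for d e e:
  [Tail [Head d e] e]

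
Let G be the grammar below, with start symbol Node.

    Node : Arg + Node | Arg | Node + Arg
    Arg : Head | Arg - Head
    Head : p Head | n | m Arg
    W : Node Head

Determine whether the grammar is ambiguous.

Ambiguous

Witness: n + n

Derivation 1: Node ⇒ Arg + Node ⇒ Head + Node ⇒ n + Node ⇒ n + Arg ⇒ n + Head ⇒ n + n
Derivation 2: Node ⇒ Node + Arg ⇒ Arg + Arg ⇒ Head + Arg ⇒ n + Arg ⇒ n + Head ⇒ n + n

Two distinct leftmost derivations for the same string.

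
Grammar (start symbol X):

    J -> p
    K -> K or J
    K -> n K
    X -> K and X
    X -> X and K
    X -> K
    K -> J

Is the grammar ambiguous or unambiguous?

Ambiguous

Witness: p and p

Derivation 1: X ⇒ K and X ⇒ J and X ⇒ p and X ⇒ p and K ⇒ p and J ⇒ p and p
Derivation 2: X ⇒ X and K ⇒ K and K ⇒ J and K ⇒ p and K ⇒ p and J ⇒ p and p

Two distinct leftmost derivations for the same string.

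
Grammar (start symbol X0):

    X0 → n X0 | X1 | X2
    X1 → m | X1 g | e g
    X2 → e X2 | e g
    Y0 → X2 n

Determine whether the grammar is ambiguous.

Ambiguous

Witness: e g

Derivation 1: X0 ⇒ X1 ⇒ e g
Derivation 2: X0 ⇒ X2 ⇒ e g

Two distinct leftmost derivations for the same string.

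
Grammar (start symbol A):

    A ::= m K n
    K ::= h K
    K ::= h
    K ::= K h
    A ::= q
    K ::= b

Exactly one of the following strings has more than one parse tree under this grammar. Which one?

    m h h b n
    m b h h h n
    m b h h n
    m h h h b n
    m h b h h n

m h h b n: 1 tree
m b h h h n: 1 tree
m b h h n: 1 tree
m h h h b n: 1 tree
m h b h h n: 3 trees

m h b h h n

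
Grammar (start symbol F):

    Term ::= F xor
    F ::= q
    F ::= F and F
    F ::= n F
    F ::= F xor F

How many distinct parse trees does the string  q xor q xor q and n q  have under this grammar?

Parse trees for q xor q xor q and n q:
  [F [F [F q] xor [F [F q] xor [F q]]] and [F n [F q]]]
  [F [F [F [F q] xor [F q]] xor [F q]] and [F n [F q]]]
  [F [F q] xor [F [F [F q] xor [F q]] and [F n [F q]]]]
  [F [F q] xor [F [F q] xor [F [F q] and [F n [F q]]]]]
  [F [F [F q] xor [F q]] xor [F [F q] and [F n [F q]]]]

5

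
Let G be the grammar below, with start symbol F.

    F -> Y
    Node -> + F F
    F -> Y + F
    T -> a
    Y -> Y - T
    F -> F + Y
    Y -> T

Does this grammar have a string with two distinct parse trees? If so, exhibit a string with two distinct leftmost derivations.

Ambiguous

Witness: a + a

Derivation 1: F ⇒ Y + F ⇒ T + F ⇒ a + F ⇒ a + Y ⇒ a + T ⇒ a + a
Derivation 2: F ⇒ F + Y ⇒ Y + Y ⇒ T + Y ⇒ a + Y ⇒ a + T ⇒ a + a

Two distinct leftmost derivations for the same string.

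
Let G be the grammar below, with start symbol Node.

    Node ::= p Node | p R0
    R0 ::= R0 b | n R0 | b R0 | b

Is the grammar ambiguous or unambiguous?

Ambiguous

Witness: p b b

Derivation 1: Node ⇒ p R0 ⇒ p R0 b ⇒ p b b
Derivation 2: Node ⇒ p R0 ⇒ p b R0 ⇒ p b b

Two distinct leftmost derivations for the same string.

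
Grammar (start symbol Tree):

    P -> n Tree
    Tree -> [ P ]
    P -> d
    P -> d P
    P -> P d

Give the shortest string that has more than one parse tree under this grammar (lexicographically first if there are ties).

[ d d ]

length 3: no string has ≥2 trees
length 4: [ d d ] has 2 parse trees

Two derivations of [ d d ]:
  Tree ⇒ [ P ] ⇒ [ d P ] ⇒ [ d d ]
  Tree ⇒ [ P ] ⇒ [ P d ] ⇒ [ d d ]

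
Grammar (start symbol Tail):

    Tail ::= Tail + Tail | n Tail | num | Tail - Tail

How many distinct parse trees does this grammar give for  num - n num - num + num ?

Parse trees for num - n num - num + num (showing first 6 of 9):
  [Tail [Tail [Tail num] - [Tail n [Tail [Tail num] - [Tail num]]]] + [Tail num]]
  [Tail [Tail [Tail num] - [Tail [Tail n [Tail num]] - [Tail num]]] + [Tail num]]
  [Tail [Tail [Tail [Tail num] - [Tail n [Tail num]]] - [Tail num]] + [Tail num]]
  [Tail [Tail num] - [Tail [Tail n [Tail [Tail num] - [Tail num]]] + [Tail num]]]
  [Tail [Tail num] - [Tail [Tail [Tail n [Tail num]] - [Tail num]] + [Tail num]]]
  [Tail [Tail num] - [Tail n [Tail [Tail [Tail num] - [Tail num]] + [Tail num]]]]

9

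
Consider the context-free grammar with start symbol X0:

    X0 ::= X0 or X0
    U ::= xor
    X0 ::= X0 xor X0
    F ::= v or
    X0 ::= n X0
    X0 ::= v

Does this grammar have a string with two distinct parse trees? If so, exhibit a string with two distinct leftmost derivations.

Ambiguous

Witness: n v or v

Derivation 1: X0 ⇒ X0 or X0 ⇒ n X0 or X0 ⇒ n v or X0 ⇒ n v or v
Derivation 2: X0 ⇒ n X0 ⇒ n X0 or X0 ⇒ n v or X0 ⇒ n v or v

Two distinct leftmost derivations for the same string.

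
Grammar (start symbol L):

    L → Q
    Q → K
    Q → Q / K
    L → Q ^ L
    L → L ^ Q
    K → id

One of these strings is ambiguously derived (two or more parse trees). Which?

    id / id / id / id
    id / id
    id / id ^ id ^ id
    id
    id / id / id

id / id / id / id: 1 tree
id / id: 1 tree
id / id ^ id ^ id: 4 trees
id: 1 tree
id / id / id: 1 tree

id / id ^ id ^ id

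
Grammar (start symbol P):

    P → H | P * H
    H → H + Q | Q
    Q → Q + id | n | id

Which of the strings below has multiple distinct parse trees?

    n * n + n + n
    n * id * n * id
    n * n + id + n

n * n + id + n

n * n + n + n: 1 tree
n * id * n * id: 1 tree
n * n + id + n: 2 trees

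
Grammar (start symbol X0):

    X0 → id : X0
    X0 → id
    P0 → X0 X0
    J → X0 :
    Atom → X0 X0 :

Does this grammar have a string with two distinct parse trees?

Unambiguous

(P0, J, Atom are unreachable from X0, so their rules don't affect L(X0).) The reachable grammar is A → atom sep A | atom. Each atom is followed by either the separator (recurse) or end-of-string (stop) — no choice point.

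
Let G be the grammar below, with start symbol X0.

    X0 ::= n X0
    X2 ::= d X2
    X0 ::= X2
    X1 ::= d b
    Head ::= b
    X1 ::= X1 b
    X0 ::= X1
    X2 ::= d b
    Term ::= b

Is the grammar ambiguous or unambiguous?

Ambiguous

Witness: d b

Derivation 1: X0 ⇒ X2 ⇒ d b
Derivation 2: X0 ⇒ X1 ⇒ d b

Two distinct leftmost derivations for the same string.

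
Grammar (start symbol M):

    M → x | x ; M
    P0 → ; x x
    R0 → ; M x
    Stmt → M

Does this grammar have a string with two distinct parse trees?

Unambiguous

(P0, R0, Stmt are unreachable from M, so their rules don't affect L(M).) The reachable grammar is A → atom sep A | atom. Each atom is followed by either the separator (recurse) or end-of-string (stop) — no choice point.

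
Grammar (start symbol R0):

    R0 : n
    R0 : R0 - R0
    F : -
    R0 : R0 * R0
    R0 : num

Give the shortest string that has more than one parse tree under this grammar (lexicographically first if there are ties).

n * n * n

length 1: no string has ≥2 trees
length 3: no string has ≥2 trees
length 5: n * n * n has 2 parse trees

Two derivations of n * n * n:
  R0 ⇒ R0 * R0 ⇒ n * R0 ⇒ n * R0 * R0 ⇒ n * n * R0 ⇒ n * n * n
  R0 ⇒ R0 * R0 ⇒ R0 * R0 * R0 ⇒ n * R0 * R0 ⇒ n * n * R0 ⇒ n * n * n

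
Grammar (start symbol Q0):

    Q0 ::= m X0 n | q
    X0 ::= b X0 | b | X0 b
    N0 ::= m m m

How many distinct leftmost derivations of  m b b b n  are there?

Parse trees for m b b b n:
  [Q0 m [X0 b [X0 b [X0 b]]] n]
  [Q0 m [X0 b [X0 [X0 b] b]] n]
  [Q0 m [X0 [X0 b [X0 b]] b] n]
  [Q0 m [X0 [X0 [X0 b] b] b] n]

4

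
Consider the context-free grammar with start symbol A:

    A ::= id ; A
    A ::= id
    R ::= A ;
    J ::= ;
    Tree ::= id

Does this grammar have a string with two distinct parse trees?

(J, R, Tree are unreachable from A, so their rules don't affect L(A).) Right-recursive list with a separator: after each atom, whether the separator follows determines the rule. One parse per string.

Unambiguous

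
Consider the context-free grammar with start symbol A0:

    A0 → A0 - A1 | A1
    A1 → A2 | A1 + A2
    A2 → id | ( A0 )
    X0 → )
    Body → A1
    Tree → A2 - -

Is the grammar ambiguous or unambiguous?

(X0, Body, Tree are unreachable from A0, so their rules don't affect L(A0).) A0 → A0 - A1 | A1  ;  A1 → A1 + A2 | A2  — a left-associative chain with A2 at the bottom. Each string factors uniquely by precedence.

Unambiguous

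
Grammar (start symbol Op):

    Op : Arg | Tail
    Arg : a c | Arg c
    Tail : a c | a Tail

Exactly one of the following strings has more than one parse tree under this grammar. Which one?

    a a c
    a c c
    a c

a c

a a c: 1 tree
a c c: 1 tree
a c: 2 trees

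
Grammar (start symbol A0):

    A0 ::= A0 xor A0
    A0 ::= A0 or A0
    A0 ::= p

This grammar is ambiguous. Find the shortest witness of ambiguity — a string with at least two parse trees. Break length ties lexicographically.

p or p or p

length 1: no string has ≥2 trees
length 3: no string has ≥2 trees
length 5: p or p or p has 2 parse trees

Two derivations of p or p or p:
  A0 ⇒ A0 or A0 ⇒ A0 or A0 or A0 ⇒ p or A0 or A0 ⇒ p or p or A0 ⇒ p or p or p
  A0 ⇒ A0 or A0 ⇒ p or A0 ⇒ p or A0 or A0 ⇒ p or p or A0 ⇒ p or p or p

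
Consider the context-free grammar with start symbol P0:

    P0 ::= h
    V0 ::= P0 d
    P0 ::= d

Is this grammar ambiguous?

Unambiguous

Only P0 is reachable from P0; ignoring the rest: Each reachable nonterminal has at most one production per leading terminal, and all productions are right-linear; the derivation is determined token-by-token.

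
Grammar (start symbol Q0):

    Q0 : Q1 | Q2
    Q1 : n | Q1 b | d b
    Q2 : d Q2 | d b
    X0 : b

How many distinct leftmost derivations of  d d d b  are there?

Parse trees for d d d b:
  [Q0 [Q2 d [Q2 d [Q2 d b]]]]

1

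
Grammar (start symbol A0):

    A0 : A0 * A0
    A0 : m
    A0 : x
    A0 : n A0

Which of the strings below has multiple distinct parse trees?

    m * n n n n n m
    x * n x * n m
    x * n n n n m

x * n x * n m

m * n n n n n m: 1 tree
x * n x * n m: 3 trees
x * n n n n m: 1 tree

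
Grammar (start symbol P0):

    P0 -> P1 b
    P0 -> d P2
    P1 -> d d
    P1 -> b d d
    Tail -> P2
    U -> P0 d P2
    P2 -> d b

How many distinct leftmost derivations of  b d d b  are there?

Parse trees for b d d b:
  [P0 [P1 b d d] b]

1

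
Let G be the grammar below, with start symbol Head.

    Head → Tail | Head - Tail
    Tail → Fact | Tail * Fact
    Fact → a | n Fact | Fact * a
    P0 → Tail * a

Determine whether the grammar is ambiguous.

Ambiguous

Witness: a * a

Derivation 1: Head ⇒ Tail ⇒ Fact ⇒ Fact * a ⇒ a * a
Derivation 2: Head ⇒ Tail ⇒ Tail * Fact ⇒ Fact * Fact ⇒ a * Fact ⇒ a * a

Two distinct leftmost derivations for the same string.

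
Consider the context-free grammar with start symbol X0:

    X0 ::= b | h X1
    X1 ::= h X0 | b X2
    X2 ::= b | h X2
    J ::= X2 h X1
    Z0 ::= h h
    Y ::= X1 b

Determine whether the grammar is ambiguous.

Unambiguous

(J, Z0, Y are unreachable from X0, so their rules don't affect L(X0).) The reachable rules are right-linear with at most one rule per (nonterminal, next-terminal) pair. Each input token forces the next rule, so parsing is deterministic.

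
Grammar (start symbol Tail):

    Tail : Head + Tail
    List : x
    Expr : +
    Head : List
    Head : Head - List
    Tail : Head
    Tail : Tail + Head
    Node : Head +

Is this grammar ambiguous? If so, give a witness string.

Witness: x + x

Derivation 1: Tail ⇒ Head + Tail ⇒ List + Tail ⇒ x + Tail ⇒ x + Head ⇒ x + List ⇒ x + x
Derivation 2: Tail ⇒ Tail + Head ⇒ Head + Head ⇒ List + Head ⇒ x + Head ⇒ x + List ⇒ x + x

Two distinct leftmost derivations for the same string.

Ambiguous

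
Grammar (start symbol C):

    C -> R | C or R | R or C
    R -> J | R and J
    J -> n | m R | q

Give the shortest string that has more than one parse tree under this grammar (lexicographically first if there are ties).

length 1: no string has ≥2 trees
length 2: no string has ≥2 trees
length 3: n or n has 2 parse trees

Two derivations of n or n:
  C ⇒ C or R ⇒ R or R ⇒ J or R ⇒ n or R ⇒ n or J ⇒ n or n
  C ⇒ R or C ⇒ J or C ⇒ n or C ⇒ n or R ⇒ n or J ⇒ n or n

n or n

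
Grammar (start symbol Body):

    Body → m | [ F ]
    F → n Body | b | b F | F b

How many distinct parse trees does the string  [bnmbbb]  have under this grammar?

4

Parse trees for [bnmbbb]:
  [Body [ [F b [F [F [F [F n [Body m]] b] b] b]] ]]
  [Body [ [F [F b [F [F [F n [Body m]] b] b]] b] ]]
  [Body [ [F [F [F b [F [F n [Body m]] b]] b] b] ]]
  [Body [ [F [F [F [F b [F n [Body m]]] b] b] b] ]]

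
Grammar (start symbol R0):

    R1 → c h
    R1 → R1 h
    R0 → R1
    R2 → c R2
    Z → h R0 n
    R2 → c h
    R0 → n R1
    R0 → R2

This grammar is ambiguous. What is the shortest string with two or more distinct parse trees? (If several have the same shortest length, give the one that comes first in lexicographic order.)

c h

length 2: c h has 2 parse trees

Two derivations of c h:
  R0 ⇒ R1 ⇒ c h
  R0 ⇒ R2 ⇒ c h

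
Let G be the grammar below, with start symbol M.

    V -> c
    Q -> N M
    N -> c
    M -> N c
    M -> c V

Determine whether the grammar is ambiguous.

Witness: c c

Derivation 1: M ⇒ N c ⇒ c c
Derivation 2: M ⇒ c V ⇒ c c

Two distinct leftmost derivations for the same string.

Ambiguous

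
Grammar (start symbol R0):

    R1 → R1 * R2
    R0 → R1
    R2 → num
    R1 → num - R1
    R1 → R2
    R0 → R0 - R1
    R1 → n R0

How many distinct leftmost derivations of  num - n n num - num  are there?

8

Parse trees for num - n n num - num:
  [R0 [R1 num - [R1 n [R0 [R1 n [R0 [R1 num - [R1 [R2 num]]]]]]]]]
  [R0 [R1 num - [R1 n [R0 [R1 n [R0 [R0 [R1 [R2 num]]] - [R1 [R2 num]]]]]]]]
  [R0 [R1 num - [R1 n [R0 [R0 [R1 n [R0 [R1 [R2 num]]]]] - [R1 [R2 num]]]]]]
  [R0 [R0 [R1 [R2 num]]] - [R1 n [R0 [R1 n [R0 [R1 num - [R1 [R2 num]]]]]]]]
  [R0 [R0 [R1 [R2 num]]] - [R1 n [R0 [R1 n [R0 [R0 [R1 [R2 num]]] - [R1 [R2 num]]]]]]]
  [R0 [R0 [R1 [R2 num]]] - [R1 n [R0 [R0 [R1 n [R0 [R1 [R2 num]]]]] - [R1 [R2 num]]]]]
  [R0 [R0 [R1 num - [R1 n [R0 [R1 n [R0 [R1 [R2 num]]]]]]]] - [R1 [R2 num]]]
  [R0 [R0 [R0 [R1 [R2 num]]] - [R1 n [R0 [R1 n [R0 [R1 [R2 num]]]]]]] - [R1 [R2 num]]]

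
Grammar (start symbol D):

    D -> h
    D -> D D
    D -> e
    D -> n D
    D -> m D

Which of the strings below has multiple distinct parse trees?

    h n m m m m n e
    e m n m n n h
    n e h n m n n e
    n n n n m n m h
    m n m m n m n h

h n m m m m n e: 1 tree
e m n m n n h: 1 tree
n e h n m n n e: 5 trees
n n n n m n m h: 1 tree
m n m m n m n h: 1 tree

n e h n m n n e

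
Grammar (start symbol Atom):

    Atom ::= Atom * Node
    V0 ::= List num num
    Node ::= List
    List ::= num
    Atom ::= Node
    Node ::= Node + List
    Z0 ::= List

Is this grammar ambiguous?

Unambiguous

Only Atom, Node, List are reachable from Atom; ignoring the rest: The grammar is stratified — Atom handles '*' (left-recursive), Node handles '+', List atoms. Each operator has a fixed associativity and precedence level, so every string has one parse.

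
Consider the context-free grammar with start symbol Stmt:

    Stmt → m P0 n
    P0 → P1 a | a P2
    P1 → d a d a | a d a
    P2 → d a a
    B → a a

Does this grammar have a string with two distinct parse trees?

Witness: m a d a a n

Derivation 1: Stmt ⇒ m P0 n ⇒ m P1 a n ⇒ m a d a a n
Derivation 2: Stmt ⇒ m P0 n ⇒ m a P2 n ⇒ m a d a a n

Two distinct leftmost derivations for the same string.

Ambiguous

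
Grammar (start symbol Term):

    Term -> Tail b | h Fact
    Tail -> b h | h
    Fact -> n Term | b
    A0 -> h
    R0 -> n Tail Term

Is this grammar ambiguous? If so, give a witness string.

Ambiguous

Witness: h b

Derivation 1: Term ⇒ Tail b ⇒ h b
Derivation 2: Term ⇒ h Fact ⇒ h b

Two distinct leftmost derivations for the same string.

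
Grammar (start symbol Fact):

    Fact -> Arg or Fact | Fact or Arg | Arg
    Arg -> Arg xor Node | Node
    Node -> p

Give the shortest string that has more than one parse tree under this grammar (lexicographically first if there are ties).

p or p

length 1: no string has ≥2 trees
length 3: p or p has 2 parse trees

Two derivations of p or p:
  Fact ⇒ Arg or Fact ⇒ Node or Fact ⇒ p or Fact ⇒ p or Arg ⇒ p or Node ⇒ p or p
  Fact ⇒ Fact or Arg ⇒ Arg or Arg ⇒ Node or Arg ⇒ p or Arg ⇒ p or Node ⇒ p or p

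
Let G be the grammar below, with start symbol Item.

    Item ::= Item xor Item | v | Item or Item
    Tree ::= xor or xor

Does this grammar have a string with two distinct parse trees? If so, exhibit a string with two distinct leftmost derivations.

Ambiguous

Witness: v or v or v

Derivation 1: Item ⇒ Item or Item ⇒ v or Item ⇒ v or Item or Item ⇒ v or v or Item ⇒ v or v or v
Derivation 2: Item ⇒ Item or Item ⇒ Item or Item or Item ⇒ v or Item or Item ⇒ v or v or Item ⇒ v or v or v

Two distinct leftmost derivations for the same string.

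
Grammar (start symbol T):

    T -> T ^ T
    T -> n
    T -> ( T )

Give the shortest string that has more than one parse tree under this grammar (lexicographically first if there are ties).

length 1: no string has ≥2 trees
length 3: no string has ≥2 trees
length 5: n ^ n ^ n has 2 parse trees

Two derivations of n ^ n ^ n:
  T ⇒ T ^ T ⇒ T ^ T ^ T ⇒ n ^ T ^ T ⇒ n ^ n ^ T ⇒ n ^ n ^ n
  T ⇒ T ^ T ⇒ n ^ T ⇒ n ^ T ^ T ⇒ n ^ n ^ T ⇒ n ^ n ^ n

n ^ n ^ n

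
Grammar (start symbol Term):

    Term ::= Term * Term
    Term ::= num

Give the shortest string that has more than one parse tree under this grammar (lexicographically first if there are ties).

length 1: no string has ≥2 trees
length 3: no string has ≥2 trees
length 5: num * num * num has 2 parse trees

Two derivations of num * num * num:
  Term ⇒ Term * Term ⇒ Term * Term * Term ⇒ num * Term * Term ⇒ num * num * Term ⇒ num * num * num
  Term ⇒ Term * Term ⇒ num * Term ⇒ num * Term * Term ⇒ num * num * Term ⇒ num * num * num

num * num * num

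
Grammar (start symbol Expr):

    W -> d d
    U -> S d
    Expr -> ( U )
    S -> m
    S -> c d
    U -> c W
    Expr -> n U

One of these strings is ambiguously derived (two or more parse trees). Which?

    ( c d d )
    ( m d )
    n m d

( c d d )

( c d d ): 2 trees
( m d ): 1 tree
n m d: 1 tree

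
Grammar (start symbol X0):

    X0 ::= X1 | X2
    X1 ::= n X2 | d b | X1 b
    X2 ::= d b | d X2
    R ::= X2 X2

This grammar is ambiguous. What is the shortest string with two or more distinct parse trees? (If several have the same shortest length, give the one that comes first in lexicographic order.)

d b

length 2: d b has 2 parse trees

Two derivations of d b:
  X0 ⇒ X1 ⇒ d b
  X0 ⇒ X2 ⇒ d b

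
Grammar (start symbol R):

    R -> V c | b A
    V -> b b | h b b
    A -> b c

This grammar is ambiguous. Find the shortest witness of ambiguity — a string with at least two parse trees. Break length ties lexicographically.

length 3: b b c has 2 parse trees

Two derivations of b b c:
  R ⇒ V c ⇒ b b c
  R ⇒ b A ⇒ b b c

b b c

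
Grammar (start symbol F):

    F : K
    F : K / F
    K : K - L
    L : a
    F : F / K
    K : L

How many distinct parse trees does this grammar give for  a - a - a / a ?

Parse trees for a - a - a / a:
  [F [K [K [K [L a]] - [L a]] - [L a]] / [F [K [L a]]]]
  [F [F [K [K [K [L a]] - [L a]] - [L a]]] / [K [L a]]]

2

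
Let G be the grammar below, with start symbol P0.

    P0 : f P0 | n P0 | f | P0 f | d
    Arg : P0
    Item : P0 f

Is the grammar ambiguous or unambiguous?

Ambiguous

Witness: f f

Derivation 1: P0 ⇒ f P0 ⇒ f f
Derivation 2: P0 ⇒ P0 f ⇒ f f

Two distinct leftmost derivations for the same string.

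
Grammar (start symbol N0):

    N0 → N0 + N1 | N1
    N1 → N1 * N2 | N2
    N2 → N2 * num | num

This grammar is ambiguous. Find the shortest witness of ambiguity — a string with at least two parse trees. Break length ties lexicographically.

length 1: no string has ≥2 trees
length 3: num * num has 2 parse trees

Two derivations of num * num:
  N0 ⇒ N1 ⇒ N1 * N2 ⇒ N2 * N2 ⇒ num * N2 ⇒ num * num
  N0 ⇒ N1 ⇒ N2 ⇒ N2 * num ⇒ num * num

num * num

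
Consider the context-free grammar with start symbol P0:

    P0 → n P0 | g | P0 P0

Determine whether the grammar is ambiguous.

Witness: g g g

Derivation 1: P0 ⇒ P0 P0 ⇒ g P0 ⇒ g P0 P0 ⇒ g g P0 ⇒ g g g
Derivation 2: P0 ⇒ P0 P0 ⇒ P0 P0 P0 ⇒ g P0 P0 ⇒ g g P0 ⇒ g g g

Two distinct leftmost derivations for the same string.

Ambiguous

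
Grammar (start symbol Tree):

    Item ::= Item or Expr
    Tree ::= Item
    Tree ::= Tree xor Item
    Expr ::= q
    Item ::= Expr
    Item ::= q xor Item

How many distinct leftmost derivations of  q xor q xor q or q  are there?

7

Parse trees for q xor q xor q or q:
  [Tree [Item [Item q xor [Item q xor [Item [Expr q]]]] or [Expr q]]]
  [Tree [Item q xor [Item [Item q xor [Item [Expr q]]] or [Expr q]]]]
  [Tree [Item q xor [Item q xor [Item [Item [Expr q]] or [Expr q]]]]]
  [Tree [Tree [Item [Expr q]]] xor [Item [Item q xor [Item [Expr q]]] or [Expr q]]]
  [Tree [Tree [Item [Expr q]]] xor [Item q xor [Item [Item [Expr q]] or [Expr q]]]]
  [Tree [Tree [Item q xor [Item [Expr q]]]] xor [Item [Item [Expr q]] or [Expr q]]]
  [Tree [Tree [Tree [Item [Expr q]]] xor [Item [Expr q]]] xor [Item [Item [Expr q]] or [Expr q]]]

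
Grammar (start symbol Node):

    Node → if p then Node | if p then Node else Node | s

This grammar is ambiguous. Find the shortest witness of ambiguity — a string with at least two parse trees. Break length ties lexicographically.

if p then if p then s else s

length 1: no string has ≥2 trees
length 4: no string has ≥2 trees
length 6: no string has ≥2 trees
length 7: no string has ≥2 trees
length 9: if p then if p then s else s has 2 parse trees

Two derivations of if p then if p then s else s:
  Node ⇒ if p then Node ⇒ if p then if p then Node else Node ⇒ if p then if p then s else Node ⇒ if p then if p then s else s
  Node ⇒ if p then Node else Node ⇒ if p then if p then Node else Node ⇒ if p then if p then s else Node ⇒ if p then if p then s else s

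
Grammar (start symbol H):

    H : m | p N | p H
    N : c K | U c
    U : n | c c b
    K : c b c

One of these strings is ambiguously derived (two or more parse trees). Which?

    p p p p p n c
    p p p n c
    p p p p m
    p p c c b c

p p p p p n c: 1 tree
p p p n c: 1 tree
p p p p m: 1 tree
p p c c b c: 2 trees

p p c c b c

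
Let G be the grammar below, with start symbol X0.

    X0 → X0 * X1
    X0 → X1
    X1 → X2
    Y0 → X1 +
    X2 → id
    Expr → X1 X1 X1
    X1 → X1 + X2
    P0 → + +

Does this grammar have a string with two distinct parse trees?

Only X0, X1, X2 are reachable from X0; ignoring the rest: X0 → X0 * X1 | X1  ;  X1 → X1 + X2 | X2  — a left-associative chain with X2 at the bottom. Each string factors uniquely by precedence.

Unambiguous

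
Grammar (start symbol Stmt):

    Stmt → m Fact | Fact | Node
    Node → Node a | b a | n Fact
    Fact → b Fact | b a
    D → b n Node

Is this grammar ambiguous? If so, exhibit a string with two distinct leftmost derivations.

Witness: b a

Derivation 1: Stmt ⇒ Fact ⇒ b a
Derivation 2: Stmt ⇒ Node ⇒ b a

Two distinct leftmost derivations for the same string.

Ambiguous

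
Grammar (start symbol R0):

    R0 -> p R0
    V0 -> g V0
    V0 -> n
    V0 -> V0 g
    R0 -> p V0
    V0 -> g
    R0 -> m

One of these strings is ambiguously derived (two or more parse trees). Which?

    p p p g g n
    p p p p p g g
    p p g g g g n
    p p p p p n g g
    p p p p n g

p p p p p g g

p p p g g n: 1 tree
p p p p p g g: 2 trees
p p g g g g n: 1 tree
p p p p p n g g: 1 tree
p p p p n g: 1 tree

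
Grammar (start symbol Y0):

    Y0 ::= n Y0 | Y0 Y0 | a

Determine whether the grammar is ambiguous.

Witness: a a a

Derivation 1: Y0 ⇒ Y0 Y0 ⇒ Y0 Y0 Y0 ⇒ a Y0 Y0 ⇒ a a Y0 ⇒ a a a
Derivation 2: Y0 ⇒ Y0 Y0 ⇒ a Y0 ⇒ a Y0 Y0 ⇒ a a Y0 ⇒ a a a

Two distinct leftmost derivations for the same string.

Ambiguous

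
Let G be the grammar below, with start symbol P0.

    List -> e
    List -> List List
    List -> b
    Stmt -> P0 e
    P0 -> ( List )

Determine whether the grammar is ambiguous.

Witness: ( b b b )

Derivation 1: P0 ⇒ ( List ) ⇒ ( List List ) ⇒ ( List List List ) ⇒ ( b List List ) ⇒ ( b b List ) ⇒ ( b b b )
Derivation 2: P0 ⇒ ( List ) ⇒ ( List List ) ⇒ ( b List ) ⇒ ( b List List ) ⇒ ( b b List ) ⇒ ( b b b )

Two distinct leftmost derivations for the same string.

Ambiguous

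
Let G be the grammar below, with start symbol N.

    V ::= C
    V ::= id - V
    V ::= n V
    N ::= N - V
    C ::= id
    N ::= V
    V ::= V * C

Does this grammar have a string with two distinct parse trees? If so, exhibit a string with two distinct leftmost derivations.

Witness: id - id

Derivation 1: N ⇒ N - V ⇒ V - V ⇒ C - V ⇒ id - V ⇒ id - C ⇒ id - id
Derivation 2: N ⇒ V ⇒ id - V ⇒ id - C ⇒ id - id

Two distinct leftmost derivations for the same string.

Ambiguous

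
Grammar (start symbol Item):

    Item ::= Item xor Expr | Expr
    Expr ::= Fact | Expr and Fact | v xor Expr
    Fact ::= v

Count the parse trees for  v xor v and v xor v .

3

Parse trees for v xor v and v xor v:
  [Item [Item [Item [Expr [Fact v]]] xor [Expr [Expr [Fact v]] and [Fact v]]] xor [Expr [Fact v]]]
  [Item [Item [Expr [Expr v xor [Expr [Fact v]]] and [Fact v]]] xor [Expr [Fact v]]]
  [Item [Item [Expr v xor [Expr [Expr [Fact v]] and [Fact v]]]] xor [Expr [Fact v]]]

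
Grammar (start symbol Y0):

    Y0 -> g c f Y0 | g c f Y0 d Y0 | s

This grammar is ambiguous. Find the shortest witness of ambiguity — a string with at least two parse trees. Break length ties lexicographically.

g c f g c f s d s

length 1: no string has ≥2 trees
length 4: no string has ≥2 trees
length 6: no string has ≥2 trees
length 7: no string has ≥2 trees
length 9: g c f g c f s d s has 2 parse trees

Two derivations of g c f g c f s d s:
  Y0 ⇒ g c f Y0 ⇒ g c f g c f Y0 d Y0 ⇒ g c f g c f s d Y0 ⇒ g c f g c f s d s
  Y0 ⇒ g c f Y0 d Y0 ⇒ g c f g c f Y0 d Y0 ⇒ g c f g c f s d Y0 ⇒ g c f g c f s d s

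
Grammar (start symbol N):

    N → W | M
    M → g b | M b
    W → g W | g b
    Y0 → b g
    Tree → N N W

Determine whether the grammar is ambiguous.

Witness: g b

Derivation 1: N ⇒ W ⇒ g b
Derivation 2: N ⇒ M ⇒ g b

Two distinct leftmost derivations for the same string.

Ambiguous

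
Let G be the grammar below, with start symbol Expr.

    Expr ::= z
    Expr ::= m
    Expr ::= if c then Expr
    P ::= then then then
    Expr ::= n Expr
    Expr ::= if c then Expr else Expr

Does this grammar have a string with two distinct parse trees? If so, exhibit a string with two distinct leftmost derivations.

Witness: if c then if c then m else m

Derivation 1: Expr ⇒ if c then Expr ⇒ if c then if c then Expr else Expr ⇒ if c then if c then m else Expr ⇒ if c then if c then m else m
Derivation 2: Expr ⇒ if c then Expr else Expr ⇒ if c then if c then Expr else Expr ⇒ if c then if c then m else Expr ⇒ if c then if c then m else m

Two distinct leftmost derivations for the same string.

Ambiguous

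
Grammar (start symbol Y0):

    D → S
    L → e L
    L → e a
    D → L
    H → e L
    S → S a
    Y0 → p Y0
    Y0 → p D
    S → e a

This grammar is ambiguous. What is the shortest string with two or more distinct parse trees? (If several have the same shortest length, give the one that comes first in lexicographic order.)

p e a

length 3: p e a has 2 parse trees

Two derivations of p e a:
  Y0 ⇒ p D ⇒ p S ⇒ p e a
  Y0 ⇒ p D ⇒ p L ⇒ p e a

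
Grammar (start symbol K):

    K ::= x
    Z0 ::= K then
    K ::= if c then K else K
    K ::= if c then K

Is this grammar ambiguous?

Ambiguous

Witness: if c then if c then x else x

Derivation 1: K ⇒ if c then K else K ⇒ if c then if c then K else K ⇒ if c then if c then x else K ⇒ if c then if c then x else x
Derivation 2: K ⇒ if c then K ⇒ if c then if c then K else K ⇒ if c then if c then x else K ⇒ if c then if c then x else x

Two distinct leftmost derivations for the same string.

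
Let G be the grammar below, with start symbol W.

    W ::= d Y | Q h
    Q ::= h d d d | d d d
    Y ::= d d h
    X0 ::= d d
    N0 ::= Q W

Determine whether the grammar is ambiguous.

Witness: d d d h

Derivation 1: W ⇒ d Y ⇒ d d d h
Derivation 2: W ⇒ Q h ⇒ d d d h

Two distinct leftmost derivations for the same string.

Ambiguous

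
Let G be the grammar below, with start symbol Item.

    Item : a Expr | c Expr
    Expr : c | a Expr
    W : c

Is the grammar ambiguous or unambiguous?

Only Item, Expr are reachable from Item; ignoring the rest: Each reachable nonterminal has at most one production per leading terminal, and all productions are right-linear; the derivation is determined token-by-token.

Unambiguous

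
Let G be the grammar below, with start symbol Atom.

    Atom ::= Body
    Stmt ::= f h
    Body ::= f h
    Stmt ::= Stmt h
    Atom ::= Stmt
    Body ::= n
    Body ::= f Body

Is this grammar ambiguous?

Ambiguous

Witness: f h

Derivation 1: Atom ⇒ Body ⇒ f h
Derivation 2: Atom ⇒ Stmt ⇒ f h

Two distinct leftmost derivations for the same string.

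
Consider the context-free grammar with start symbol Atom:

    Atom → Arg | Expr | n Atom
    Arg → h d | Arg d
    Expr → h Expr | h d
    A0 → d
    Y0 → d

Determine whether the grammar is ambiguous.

Witness: h d

Derivation 1: Atom ⇒ Arg ⇒ h d
Derivation 2: Atom ⇒ Expr ⇒ h d

Two distinct leftmost derivations for the same string.

Ambiguous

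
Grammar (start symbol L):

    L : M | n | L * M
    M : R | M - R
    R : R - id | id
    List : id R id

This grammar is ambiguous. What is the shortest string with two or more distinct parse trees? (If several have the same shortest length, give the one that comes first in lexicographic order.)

length 1: no string has ≥2 trees
length 3: id - id has 2 parse trees

Two derivations of id - id:
  L ⇒ M ⇒ R ⇒ R - id ⇒ id - id
  L ⇒ M ⇒ M - R ⇒ R - R ⇒ id - R ⇒ id - id

id - id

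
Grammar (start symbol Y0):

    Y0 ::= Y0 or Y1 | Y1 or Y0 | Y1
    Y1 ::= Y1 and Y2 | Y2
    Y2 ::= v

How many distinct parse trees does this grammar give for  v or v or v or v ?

8

Parse trees for v or v or v or v:
  [Y0 [Y0 [Y0 [Y0 [Y1 [Y2 v]]] or [Y1 [Y2 v]]] or [Y1 [Y2 v]]] or [Y1 [Y2 v]]]
  [Y0 [Y0 [Y0 [Y1 [Y2 v]] or [Y0 [Y1 [Y2 v]]]] or [Y1 [Y2 v]]] or [Y1 [Y2 v]]]
  [Y0 [Y0 [Y1 [Y2 v]] or [Y0 [Y0 [Y1 [Y2 v]]] or [Y1 [Y2 v]]]] or [Y1 [Y2 v]]]
  [Y0 [Y0 [Y1 [Y2 v]] or [Y0 [Y1 [Y2 v]] or [Y0 [Y1 [Y2 v]]]]] or [Y1 [Y2 v]]]
  [Y0 [Y1 [Y2 v]] or [Y0 [Y0 [Y0 [Y1 [Y2 v]]] or [Y1 [Y2 v]]] or [Y1 [Y2 v]]]]
  [Y0 [Y1 [Y2 v]] or [Y0 [Y0 [Y1 [Y2 v]] or [Y0 [Y1 [Y2 v]]]] or [Y1 [Y2 v]]]]
  [Y0 [Y1 [Y2 v]] or [Y0 [Y1 [Y2 v]] or [Y0 [Y0 [Y1 [Y2 v]]] or [Y1 [Y2 v]]]]]
  [Y0 [Y1 [Y2 v]] or [Y0 [Y1 [Y2 v]] or [Y0 [Y1 [Y2 v]] or [Y0 [Y1 [Y2 v]]]]]]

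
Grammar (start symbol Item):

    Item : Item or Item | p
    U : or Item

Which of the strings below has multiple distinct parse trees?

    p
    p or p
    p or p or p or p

p: 1 tree
p or p: 1 tree
p or p or p or p: 5 trees

p or p or p or p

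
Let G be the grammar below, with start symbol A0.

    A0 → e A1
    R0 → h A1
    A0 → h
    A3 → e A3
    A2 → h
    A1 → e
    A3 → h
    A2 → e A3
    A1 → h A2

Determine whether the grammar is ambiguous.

Only A0, A1, A2, A3 are reachable from A0; ignoring the rest: Restricted to the reachable nonterminals, every rule has the form A → t or A → t B, and no two rules for the same A share a first terminal. The grammar encodes a DFA — one run per string.

Unambiguous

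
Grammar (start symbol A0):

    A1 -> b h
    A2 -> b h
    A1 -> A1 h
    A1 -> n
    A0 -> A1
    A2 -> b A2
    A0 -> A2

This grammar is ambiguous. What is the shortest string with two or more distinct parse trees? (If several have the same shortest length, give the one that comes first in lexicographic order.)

length 1: no string has ≥2 trees
length 2: b h has 2 parse trees

Two derivations of b h:
  A0 ⇒ A1 ⇒ b h
  A0 ⇒ A2 ⇒ b h

b h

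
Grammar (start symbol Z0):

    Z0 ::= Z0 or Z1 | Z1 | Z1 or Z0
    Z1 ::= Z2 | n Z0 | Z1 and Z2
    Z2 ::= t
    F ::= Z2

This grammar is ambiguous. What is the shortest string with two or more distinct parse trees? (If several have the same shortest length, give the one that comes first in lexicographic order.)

t or t

length 1: no string has ≥2 trees
length 2: no string has ≥2 trees
length 3: t or t has 2 parse trees

Two derivations of t or t:
  Z0 ⇒ Z0 or Z1 ⇒ Z1 or Z1 ⇒ Z2 or Z1 ⇒ t or Z1 ⇒ t or Z2 ⇒ t or t
  Z0 ⇒ Z1 or Z0 ⇒ Z2 or Z0 ⇒ t or Z0 ⇒ t or Z1 ⇒ t or Z2 ⇒ t or t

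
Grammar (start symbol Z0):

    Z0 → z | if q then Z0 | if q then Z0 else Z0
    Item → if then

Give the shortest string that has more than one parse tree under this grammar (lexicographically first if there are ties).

if q then if q then z else z

length 1: no string has ≥2 trees
length 4: no string has ≥2 trees
length 6: no string has ≥2 trees
length 7: no string has ≥2 trees
length 9: if q then if q then z else z has 2 parse trees

Two derivations of if q then if q then z else z:
  Z0 ⇒ if q then Z0 ⇒ if q then if q then Z0 else Z0 ⇒ if q then if q then z else Z0 ⇒ if q then if q then z else z
  Z0 ⇒ if q then Z0 else Z0 ⇒ if q then if q then Z0 else Z0 ⇒ if q then if q then z else Z0 ⇒ if q then if q then z else z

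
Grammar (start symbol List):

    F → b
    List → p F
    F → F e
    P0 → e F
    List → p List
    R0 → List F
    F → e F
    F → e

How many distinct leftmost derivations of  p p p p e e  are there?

2

Parse trees for p p p p e e:
  [List p [List p [List p [List p [F [F e] e]]]]]
  [List p [List p [List p [List p [F e [F e]]]]]]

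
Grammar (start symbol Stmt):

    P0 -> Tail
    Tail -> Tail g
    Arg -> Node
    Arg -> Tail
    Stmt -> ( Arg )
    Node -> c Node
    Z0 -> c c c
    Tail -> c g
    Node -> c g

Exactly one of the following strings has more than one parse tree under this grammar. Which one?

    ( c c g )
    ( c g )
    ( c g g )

( c g )

( c c g ): 1 tree
( c g ): 2 trees
( c g g ): 1 tree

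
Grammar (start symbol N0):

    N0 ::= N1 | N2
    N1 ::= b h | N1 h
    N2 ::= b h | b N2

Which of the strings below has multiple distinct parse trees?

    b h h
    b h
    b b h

b h

b h h: 1 tree
b h: 2 trees
b b h: 1 tree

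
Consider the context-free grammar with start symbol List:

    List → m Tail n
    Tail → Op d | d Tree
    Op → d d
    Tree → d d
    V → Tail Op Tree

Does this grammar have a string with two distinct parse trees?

Witness: m d d d n

Derivation 1: List ⇒ m Tail n ⇒ m Op d n ⇒ m d d d n
Derivation 2: List ⇒ m Tail n ⇒ m d Tree n ⇒ m d d d n

Two distinct leftmost derivations for the same string.

Ambiguous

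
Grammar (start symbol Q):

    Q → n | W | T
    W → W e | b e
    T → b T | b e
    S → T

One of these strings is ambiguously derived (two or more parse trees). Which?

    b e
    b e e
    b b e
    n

b e

b e: 2 trees
b e e: 1 tree
b b e: 1 tree
n: 1 tree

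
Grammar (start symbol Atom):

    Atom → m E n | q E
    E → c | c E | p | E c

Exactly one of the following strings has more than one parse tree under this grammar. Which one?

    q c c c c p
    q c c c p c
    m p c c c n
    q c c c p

q c c c c p: 1 tree
q c c c p c: 4 trees
m p c c c n: 1 tree
q c c c p: 1 tree

q c c c p c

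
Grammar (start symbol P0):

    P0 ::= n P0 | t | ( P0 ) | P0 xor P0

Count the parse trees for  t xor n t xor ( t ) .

3

Parse trees for t xor n t xor ( t ):
  [P0 [P0 t] xor [P0 n [P0 [P0 t] xor [P0 ( [P0 t] )]]]]
  [P0 [P0 t] xor [P0 [P0 n [P0 t]] xor [P0 ( [P0 t] )]]]
  [P0 [P0 [P0 t] xor [P0 n [P0 t]]] xor [P0 ( [P0 t] )]]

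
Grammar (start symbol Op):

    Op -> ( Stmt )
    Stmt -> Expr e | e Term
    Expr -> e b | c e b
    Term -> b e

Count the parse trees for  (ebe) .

Parse trees for (ebe):
  [Op ( [Stmt [Expr e b] e] )]
  [Op ( [Stmt e [Term b e]] )]

2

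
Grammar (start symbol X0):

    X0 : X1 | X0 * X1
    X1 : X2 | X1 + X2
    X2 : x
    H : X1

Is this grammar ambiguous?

Unambiguous

Only X0, X1, X2 are reachable from X0; ignoring the rest: X0 → X0 * X1 | X1  ;  X1 → X1 + X2 | X2  — a left-associative chain with X2 at the bottom. Each string factors uniquely by precedence.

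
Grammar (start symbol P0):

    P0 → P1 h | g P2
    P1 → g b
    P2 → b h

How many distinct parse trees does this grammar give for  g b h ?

Parse trees for g b h:
  [P0 [P1 g b] h]
  [P0 g [P2 b h]]

2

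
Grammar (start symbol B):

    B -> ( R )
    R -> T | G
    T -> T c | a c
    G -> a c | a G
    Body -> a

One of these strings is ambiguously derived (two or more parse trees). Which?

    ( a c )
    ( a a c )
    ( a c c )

( a c ): 2 trees
( a a c ): 1 tree
( a c c ): 1 tree

( a c )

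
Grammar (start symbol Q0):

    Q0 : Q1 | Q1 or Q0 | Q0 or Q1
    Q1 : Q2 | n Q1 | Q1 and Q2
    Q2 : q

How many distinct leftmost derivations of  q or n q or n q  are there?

4

Parse trees for q or n q or n q:
  [Q0 [Q1 [Q2 q]] or [Q0 [Q1 n [Q1 [Q2 q]]] or [Q0 [Q1 n [Q1 [Q2 q]]]]]]
  [Q0 [Q1 [Q2 q]] or [Q0 [Q0 [Q1 n [Q1 [Q2 q]]]] or [Q1 n [Q1 [Q2 q]]]]]
  [Q0 [Q0 [Q1 [Q2 q]] or [Q0 [Q1 n [Q1 [Q2 q]]]]] or [Q1 n [Q1 [Q2 q]]]]
  [Q0 [Q0 [Q0 [Q1 [Q2 q]]] or [Q1 n [Q1 [Q2 q]]]] or [Q1 n [Q1 [Q2 q]]]]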